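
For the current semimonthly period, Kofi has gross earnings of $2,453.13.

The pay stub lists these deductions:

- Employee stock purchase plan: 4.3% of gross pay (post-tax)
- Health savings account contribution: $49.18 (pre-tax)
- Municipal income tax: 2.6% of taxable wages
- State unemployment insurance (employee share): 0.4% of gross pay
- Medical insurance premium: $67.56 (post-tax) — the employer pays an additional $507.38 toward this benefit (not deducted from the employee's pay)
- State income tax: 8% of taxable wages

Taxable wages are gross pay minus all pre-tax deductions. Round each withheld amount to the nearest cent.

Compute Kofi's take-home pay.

$1,966.28

Health savings account contribution: $49.18
Taxable wages = $2,453.13 − $49.18 = $2,403.95
State income tax: $2,403.95 × 0.08 = $192.32
Municipal income tax: $2,403.95 × 0.026 = $62.50
State unemployment insurance (employee share): $2,453.13 × 0.004 = $9.81
Medical insurance premium: $67.56
Employee stock purchase plan: $2,453.13 × 0.043 = $105.48
(Employer's $507.38 toward medical insurance premium is not withheld from the employee.)
Total deductions = $49.18 + $192.32 + $62.50 + $9.81 + $67.56 + $105.48 = $486.85
Net pay = $2,453.13 − $486.85 = $1,966.28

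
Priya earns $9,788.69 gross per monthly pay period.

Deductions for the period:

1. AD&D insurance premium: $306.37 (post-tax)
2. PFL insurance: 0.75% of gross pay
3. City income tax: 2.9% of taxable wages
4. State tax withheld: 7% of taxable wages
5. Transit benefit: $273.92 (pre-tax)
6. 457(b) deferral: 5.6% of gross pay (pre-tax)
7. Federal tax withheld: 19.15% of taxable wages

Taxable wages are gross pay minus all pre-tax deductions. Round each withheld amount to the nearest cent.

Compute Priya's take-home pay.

Transit benefit: $273.92
457(b) deferral: $9,788.69 × 0.056 = $548.17
Pre-tax total = $273.92 + $548.17 = $822.09
Taxable wages = $9,788.69 − $822.09 = $8,966.60
City income tax: $8,966.60 × 0.029 = $260.03
State tax withheld: $8,966.60 × 0.07 = $627.66
Federal tax withheld: $8,966.60 × 0.1915 = $1,717.10
PFL insurance: $9,788.69 × 0.0075 = $73.42
AD&D insurance premium: $306.37
Total deductions = $273.92 + $548.17 + $260.03 + $627.66 + $1,717.10 + $73.42 + $306.37 = $3,806.67
Net pay = $9,788.69 − $3,806.67 = $5,982.02

$5,982.02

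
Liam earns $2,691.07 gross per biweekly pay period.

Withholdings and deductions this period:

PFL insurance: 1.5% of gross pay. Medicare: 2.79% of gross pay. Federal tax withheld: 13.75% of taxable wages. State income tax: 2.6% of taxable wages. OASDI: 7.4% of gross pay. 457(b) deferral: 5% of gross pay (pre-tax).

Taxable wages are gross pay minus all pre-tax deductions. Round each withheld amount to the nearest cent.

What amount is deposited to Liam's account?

457(b) deferral: $2,691.07 × 0.05 = $134.55
Taxable wages = $2,691.07 − $134.55 = $2,556.52
Federal tax withheld: $2,556.52 × 0.1375 = $351.52
State income tax: $2,556.52 × 0.026 = $66.47
Medicare: $2,691.07 × 0.0279 = $75.08
OASDI: $2,691.07 × 0.074 = $199.14
PFL insurance: $2,691.07 × 0.015 = $40.37
Total deductions = $134.55 + $351.52 + $66.47 + $75.08 + $199.14 + $40.37 = $867.13
Net pay = $2,691.07 − $867.13 = $1,823.94

$1,823.94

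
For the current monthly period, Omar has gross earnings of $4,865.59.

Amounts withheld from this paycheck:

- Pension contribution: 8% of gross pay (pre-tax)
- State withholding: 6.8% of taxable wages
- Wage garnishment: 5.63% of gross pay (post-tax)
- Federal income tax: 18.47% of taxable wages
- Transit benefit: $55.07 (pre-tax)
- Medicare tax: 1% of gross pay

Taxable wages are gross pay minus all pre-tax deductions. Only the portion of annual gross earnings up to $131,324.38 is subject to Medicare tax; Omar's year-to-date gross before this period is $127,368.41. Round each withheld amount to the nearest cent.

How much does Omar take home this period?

Transit benefit: $55.07
Pension contribution: $4,865.59 × 0.08 = $389.25
Pre-tax total = $55.07 + $389.25 = $444.32
Taxable wages = $4,865.59 − $444.32 = $4,421.27
Federal income tax: $4,421.27 × 0.1847 = $816.61
State withholding: $4,421.27 × 0.068 = $300.65
Medicare tax: only $131,324.38 − $127,368.41 = $3,955.97 of this check is subject → $3,955.97 × 0.01 = $39.56
Wage garnishment: $4,865.59 × 0.0563 = $273.93
Total deductions = $55.07 + $389.25 + $816.61 + $300.65 + $39.56 + $273.93 = $1,875.07
Net pay = $4,865.59 − $1,875.07 = $2,990.52

$2,990.52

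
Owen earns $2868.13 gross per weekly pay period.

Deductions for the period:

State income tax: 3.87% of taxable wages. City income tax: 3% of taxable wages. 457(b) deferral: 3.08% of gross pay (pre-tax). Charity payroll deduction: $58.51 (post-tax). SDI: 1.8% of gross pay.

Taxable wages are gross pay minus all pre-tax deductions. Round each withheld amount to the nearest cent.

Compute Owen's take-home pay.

$2478.68

457(b) deferral: $2868.13 × 0.0308 = $88.34
Taxable wages = $2868.13 − $88.34 = $2779.79
State income tax: $2779.79 × 0.0387 = $107.58
City income tax: $2779.79 × 0.03 = $83.39
SDI: $2868.13 × 0.018 = $51.63
Charity payroll deduction: $58.51
Total deductions = $88.34 + $107.58 + $83.39 + $51.63 + $58.51 = $389.45
Net pay = $2868.13 − $389.45 = $2478.68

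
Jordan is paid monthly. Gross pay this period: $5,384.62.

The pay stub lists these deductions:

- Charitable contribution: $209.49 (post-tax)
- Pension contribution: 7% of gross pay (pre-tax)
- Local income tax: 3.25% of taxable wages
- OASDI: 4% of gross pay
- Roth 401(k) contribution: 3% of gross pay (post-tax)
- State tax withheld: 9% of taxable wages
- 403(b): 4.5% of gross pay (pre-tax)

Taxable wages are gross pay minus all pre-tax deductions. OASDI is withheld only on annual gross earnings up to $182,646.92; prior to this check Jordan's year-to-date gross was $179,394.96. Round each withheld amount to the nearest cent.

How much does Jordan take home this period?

$3,680.51

Pension contribution: $5,384.62 × 0.07 = $376.92
403(b): $5,384.62 × 0.045 = $242.31
Pre-tax total = $376.92 + $242.31 = $619.23
Taxable wages = $5,384.62 − $619.23 = $4,765.39
State tax withheld: $4,765.39 × 0.09 = $428.89
Local income tax: $4,765.39 × 0.0325 = $154.88
OASDI: only $182,646.92 − $179,394.96 = $3,251.96 of this check is subject → $3,251.96 × 0.04 = $130.08
Roth 401(k) contribution: $5,384.62 × 0.03 = $161.54
Charitable contribution: $209.49
Total deductions = $376.92 + $242.31 + $428.89 + $154.88 + $130.08 + $161.54 + $209.49 = $1,704.11
Net pay = $5,384.62 − $1,704.11 = $3,680.51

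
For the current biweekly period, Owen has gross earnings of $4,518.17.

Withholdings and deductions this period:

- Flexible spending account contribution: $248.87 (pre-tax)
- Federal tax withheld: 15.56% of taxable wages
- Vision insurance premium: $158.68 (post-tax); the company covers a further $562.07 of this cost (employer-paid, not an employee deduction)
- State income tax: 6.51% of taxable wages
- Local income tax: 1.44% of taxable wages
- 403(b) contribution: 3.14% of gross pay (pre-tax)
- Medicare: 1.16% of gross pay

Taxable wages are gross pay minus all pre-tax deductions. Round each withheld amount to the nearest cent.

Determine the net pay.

$2,945.98

Flexible spending account contribution: $248.87
403(b) contribution: $4,518.17 × 0.0314 = $141.87
Pre-tax total = $248.87 + $141.87 = $390.74
Taxable wages = $4,518.17 − $390.74 = $4,127.43
Local income tax: $4,127.43 × 0.0144 = $59.43
Federal tax withheld: $4,127.43 × 0.1556 = $642.23
State income tax: $4,127.43 × 0.0651 = $268.70
Medicare: $4,518.17 × 0.0116 = $52.41
Vision insurance premium: $158.68
(Employer's $562.07 toward vision insurance premium is not withheld from the employee.)
Total deductions = $248.87 + $141.87 + $59.43 + $642.23 + $268.70 + $52.41 + $158.68 = $1,572.19
Net pay = $4,518.17 − $1,572.19 = $2,945.98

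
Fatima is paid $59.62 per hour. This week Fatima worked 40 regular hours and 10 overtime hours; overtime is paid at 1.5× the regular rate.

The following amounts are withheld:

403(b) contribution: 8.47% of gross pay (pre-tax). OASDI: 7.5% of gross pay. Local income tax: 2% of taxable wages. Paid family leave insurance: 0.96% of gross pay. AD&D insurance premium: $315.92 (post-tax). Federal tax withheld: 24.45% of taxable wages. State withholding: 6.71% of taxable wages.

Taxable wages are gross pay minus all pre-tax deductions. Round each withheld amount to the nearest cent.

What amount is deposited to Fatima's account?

$1,412.78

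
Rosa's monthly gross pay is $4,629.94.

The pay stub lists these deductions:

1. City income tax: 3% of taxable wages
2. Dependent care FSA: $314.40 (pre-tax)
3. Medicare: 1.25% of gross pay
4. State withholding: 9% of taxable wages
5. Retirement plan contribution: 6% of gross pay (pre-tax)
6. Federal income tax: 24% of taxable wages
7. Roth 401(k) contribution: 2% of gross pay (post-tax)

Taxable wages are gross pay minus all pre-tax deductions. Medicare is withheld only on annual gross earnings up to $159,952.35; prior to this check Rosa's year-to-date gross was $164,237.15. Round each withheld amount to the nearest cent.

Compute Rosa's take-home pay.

$2,491.55

Dependent care FSA: $314.40
Retirement plan contribution: $4,629.94 × 0.06 = $277.80
Pre-tax total = $314.40 + $277.80 = $592.20
Taxable wages = $4,629.94 − $592.20 = $4,037.74
Federal income tax: $4,037.74 × 0.24 = $969.06
City income tax: $4,037.74 × 0.03 = $121.13
State withholding: $4,037.74 × 0.09 = $363.40
Medicare: annual cap $159,952.35 already reached (YTD $164,237.15), so $0.00
Roth 401(k) contribution: $4,629.94 × 0.02 = $92.60
Total deductions = $314.40 + $277.80 + $969.06 + $121.13 + $363.40 + $0.00 + $92.60 = $2,138.39
Net pay = $4,629.94 − $2,138.39 = $2,491.55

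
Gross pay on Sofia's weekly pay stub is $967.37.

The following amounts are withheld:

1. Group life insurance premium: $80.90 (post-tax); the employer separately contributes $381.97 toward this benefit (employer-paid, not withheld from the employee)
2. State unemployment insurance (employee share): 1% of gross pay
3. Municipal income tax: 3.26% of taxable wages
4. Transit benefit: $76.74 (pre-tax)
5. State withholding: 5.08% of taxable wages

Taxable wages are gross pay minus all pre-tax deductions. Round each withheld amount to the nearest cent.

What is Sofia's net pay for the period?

$725.79

Transit benefit: $76.74
Taxable wages = $967.37 − $76.74 = $890.63
State withholding: $890.63 × 0.0508 = $45.24
Municipal income tax: $890.63 × 0.0326 = $29.03
State unemployment insurance (employee share): $967.37 × 0.01 = $9.67
Group life insurance premium: $80.90
(Employer's $381.97 toward group life insurance premium is not withheld from the employee.)
Total deductions = $76.74 + $45.24 + $29.03 + $9.67 + $80.90 = $241.58
Net pay = $967.37 − $241.58 = $725.79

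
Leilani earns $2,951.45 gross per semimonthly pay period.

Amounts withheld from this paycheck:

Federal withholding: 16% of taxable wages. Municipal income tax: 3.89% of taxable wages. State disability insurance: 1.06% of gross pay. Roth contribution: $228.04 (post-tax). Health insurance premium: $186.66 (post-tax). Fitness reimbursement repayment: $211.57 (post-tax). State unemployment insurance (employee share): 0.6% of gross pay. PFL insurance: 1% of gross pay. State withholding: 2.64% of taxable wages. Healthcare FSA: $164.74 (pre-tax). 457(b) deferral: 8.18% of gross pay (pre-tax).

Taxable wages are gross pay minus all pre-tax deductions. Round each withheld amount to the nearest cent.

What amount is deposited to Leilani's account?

Healthcare FSA: $164.74
457(b) deferral: $2,951.45 × 0.0818 = $241.43
Pre-tax total = $164.74 + $241.43 = $406.17
Taxable wages = $2,951.45 − $406.17 = $2,545.28
Federal withholding: $2,545.28 × 0.16 = $407.24
Municipal income tax: $2,545.28 × 0.0389 = $99.01
State withholding: $2,545.28 × 0.0264 = $67.20
PFL insurance: $2,951.45 × 0.01 = $29.51
State unemployment insurance (employee share): $2,951.45 × 0.006 = $17.71
State disability insurance: $2,951.45 × 0.0106 = $31.29
Health insurance premium: $186.66
Fitness reimbursement repayment: $211.57
Roth contribution: $228.04
Total deductions = $164.74 + $241.43 + $407.24 + $99.01 + $67.20 + $29.51 + $17.71 + $31.29 + $186.66 + $211.57 + $228.04 = $1,684.40
Net pay = $2,951.45 − $1,684.40 = $1,267.05

$1,267.05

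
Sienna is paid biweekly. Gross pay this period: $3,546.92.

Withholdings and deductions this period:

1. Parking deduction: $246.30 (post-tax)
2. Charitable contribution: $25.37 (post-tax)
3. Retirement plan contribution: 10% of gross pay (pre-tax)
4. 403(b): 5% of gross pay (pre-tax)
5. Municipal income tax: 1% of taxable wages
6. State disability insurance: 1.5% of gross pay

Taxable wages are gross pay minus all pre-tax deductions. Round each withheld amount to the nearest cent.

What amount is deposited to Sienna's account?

Retirement plan contribution: $3,546.92 × 0.1 = $354.69
403(b): $3,546.92 × 0.05 = $177.35
Pre-tax total = $354.69 + $177.35 = $532.04
Taxable wages = $3,546.92 − $532.04 = $3,014.88
Municipal income tax: $3,014.88 × 0.01 = $30.15
State disability insurance: $3,546.92 × 0.015 = $53.20
Charitable contribution: $25.37
Parking deduction: $246.30
Total deductions = $354.69 + $177.35 + $30.15 + $53.20 + $25.37 + $246.30 = $887.06
Net pay = $3,546.92 − $887.06 = $2,659.86

$2,659.86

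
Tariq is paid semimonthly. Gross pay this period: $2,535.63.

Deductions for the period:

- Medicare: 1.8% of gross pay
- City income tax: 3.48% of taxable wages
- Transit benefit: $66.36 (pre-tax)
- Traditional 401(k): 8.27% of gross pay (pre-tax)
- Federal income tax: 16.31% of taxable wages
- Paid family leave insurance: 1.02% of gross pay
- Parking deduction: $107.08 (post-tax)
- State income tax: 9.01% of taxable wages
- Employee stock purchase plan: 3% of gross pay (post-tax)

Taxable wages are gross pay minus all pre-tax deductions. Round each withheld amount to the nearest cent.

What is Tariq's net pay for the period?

$1,354.16

Transit benefit: $66.36
Traditional 401(k): $2,535.63 × 0.0827 = $209.70
Pre-tax total = $66.36 + $209.70 = $276.06
Taxable wages = $2,535.63 − $276.06 = $2,259.57
State income tax: $2,259.57 × 0.0901 = $203.59
City income tax: $2,259.57 × 0.0348 = $78.63
Federal income tax: $2,259.57 × 0.1631 = $368.54
Paid family leave insurance: $2,535.63 × 0.0102 = $25.86
Medicare: $2,535.63 × 0.018 = $45.64
Employee stock purchase plan: $2,535.63 × 0.03 = $76.07
Parking deduction: $107.08
Total deductions = $66.36 + $209.70 + $203.59 + $78.63 + $368.54 + $25.86 + $45.64 + $76.07 + $107.08 = $1,181.47
Net pay = $2,535.63 − $1,181.47 = $1,354.16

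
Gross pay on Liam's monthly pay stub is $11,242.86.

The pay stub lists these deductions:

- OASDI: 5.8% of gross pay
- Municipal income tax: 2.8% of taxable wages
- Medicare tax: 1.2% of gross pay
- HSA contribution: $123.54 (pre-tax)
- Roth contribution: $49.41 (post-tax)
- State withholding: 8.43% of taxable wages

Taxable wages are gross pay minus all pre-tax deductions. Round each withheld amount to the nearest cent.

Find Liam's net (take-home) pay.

$9,034.21

HSA contribution: $123.54
Taxable wages = $11,242.86 − $123.54 = $11,119.32
State withholding: $11,119.32 × 0.0843 = $937.36
Municipal income tax: $11,119.32 × 0.028 = $311.34
OASDI: $11,242.86 × 0.058 = $652.09
Medicare tax: $11,242.86 × 0.012 = $134.91
Roth contribution: $49.41
Total deductions = $123.54 + $937.36 + $311.34 + $652.09 + $134.91 + $49.41 = $2,208.65
Net pay = $11,242.86 − $2,208.65 = $9,034.21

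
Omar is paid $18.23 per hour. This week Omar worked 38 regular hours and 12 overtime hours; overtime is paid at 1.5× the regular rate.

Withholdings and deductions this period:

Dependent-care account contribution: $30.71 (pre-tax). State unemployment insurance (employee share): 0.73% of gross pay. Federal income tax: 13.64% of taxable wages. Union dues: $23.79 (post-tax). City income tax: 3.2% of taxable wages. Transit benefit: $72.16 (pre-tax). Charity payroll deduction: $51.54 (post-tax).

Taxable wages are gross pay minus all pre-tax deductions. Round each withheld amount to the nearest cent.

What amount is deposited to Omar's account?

Regular pay: 38 × $18.23 = $692.74
Overtime pay: 12 × $18.23 × 1.5 = $328.14
Gross pay = $692.74 + $328.14 = $1020.88
Transit benefit: $72.16
Dependent-care account contribution: $30.71
Pre-tax total = $72.16 + $30.71 = $102.87
Taxable wages = $1020.88 − $102.87 = $918.01
Federal income tax: $918.01 × 0.1364 = $125.22
City income tax: $918.01 × 0.032 = $29.38
State unemployment insurance (employee share): $1020.88 × 0.0073 = $7.45
Union dues: $23.79
Charity payroll deduction: $51.54
Total deductions = $72.16 + $30.71 + $125.22 + $29.38 + $7.45 + $23.79 + $51.54 = $340.25
Net pay = $1020.88 − $340.25 = $680.63

$680.63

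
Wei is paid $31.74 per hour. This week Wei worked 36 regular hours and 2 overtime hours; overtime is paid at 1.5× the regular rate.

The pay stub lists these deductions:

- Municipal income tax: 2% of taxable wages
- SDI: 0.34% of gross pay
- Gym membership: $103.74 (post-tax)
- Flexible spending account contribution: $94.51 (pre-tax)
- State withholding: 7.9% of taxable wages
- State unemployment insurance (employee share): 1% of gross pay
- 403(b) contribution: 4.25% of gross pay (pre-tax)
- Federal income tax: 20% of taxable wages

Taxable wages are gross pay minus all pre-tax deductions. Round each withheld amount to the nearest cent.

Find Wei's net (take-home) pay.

$644.28

Regular pay: 36 × $31.74 = $1142.64
Overtime pay: 2 × $31.74 × 1.5 = $95.22
Gross pay = $1142.64 + $95.22 = $1237.86
403(b) contribution: $1237.86 × 0.0425 = $52.61
Flexible spending account contribution: $94.51
Pre-tax total = $52.61 + $94.51 = $147.12
Taxable wages = $1237.86 − $147.12 = $1090.74
Municipal income tax: $1090.74 × 0.02 = $21.81
State withholding: $1090.74 × 0.079 = $86.17
Federal income tax: $1090.74 × 0.2 = $218.15
State unemployment insurance (employee share): $1237.86 × 0.01 = $12.38
SDI: $1237.86 × 0.0034 = $4.21
Gym membership: $103.74
Total deductions = $52.61 + $94.51 + $21.81 + $86.17 + $218.15 + $12.38 + $4.21 + $103.74 = $593.58
Net pay = $1237.86 − $593.58 = $644.28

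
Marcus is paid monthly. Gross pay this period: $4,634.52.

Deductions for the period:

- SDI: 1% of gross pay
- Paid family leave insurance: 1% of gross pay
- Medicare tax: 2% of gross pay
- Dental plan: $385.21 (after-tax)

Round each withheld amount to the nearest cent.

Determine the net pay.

Medicare tax: $4,634.52 × 0.02 = $92.69
Paid family leave insurance: $4,634.52 × 0.01 = $46.35
SDI: $4,634.52 × 0.01 = $46.35
Dental plan: $385.21
Total deductions = $92.69 + $46.35 + $46.35 + $385.21 = $570.60
Net pay = $4,634.52 − $570.60 = $4,063.92

$4,063.92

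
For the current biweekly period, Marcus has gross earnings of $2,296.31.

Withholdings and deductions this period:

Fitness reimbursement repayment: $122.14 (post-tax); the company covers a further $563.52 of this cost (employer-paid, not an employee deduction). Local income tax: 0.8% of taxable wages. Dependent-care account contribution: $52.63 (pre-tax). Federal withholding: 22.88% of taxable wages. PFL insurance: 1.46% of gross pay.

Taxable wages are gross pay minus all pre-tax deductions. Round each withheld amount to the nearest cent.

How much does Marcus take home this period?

$1,556.71

Dependent-care account contribution: $52.63
Taxable wages = $2,296.31 − $52.63 = $2,243.68
Federal withholding: $2,243.68 × 0.2288 = $513.35
Local income tax: $2,243.68 × 0.008 = $17.95
PFL insurance: $2,296.31 × 0.0146 = $33.53
Fitness reimbursement repayment: $122.14
(Employer's $563.52 toward fitness reimbursement repayment is not withheld from the employee.)
Total deductions = $52.63 + $513.35 + $17.95 + $33.53 + $122.14 = $739.60
Net pay = $2,296.31 − $739.60 = $1,556.71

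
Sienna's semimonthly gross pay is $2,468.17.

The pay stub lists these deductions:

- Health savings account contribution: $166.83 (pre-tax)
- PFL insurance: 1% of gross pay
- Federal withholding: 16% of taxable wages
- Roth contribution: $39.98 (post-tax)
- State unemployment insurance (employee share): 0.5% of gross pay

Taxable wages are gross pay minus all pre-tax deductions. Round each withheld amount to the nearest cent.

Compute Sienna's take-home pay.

Health savings account contribution: $166.83
Taxable wages = $2,468.17 − $166.83 = $2,301.34
Federal withholding: $2,301.34 × 0.16 = $368.21
State unemployment insurance (employee share): $2,468.17 × 0.005 = $12.34
PFL insurance: $2,468.17 × 0.01 = $24.68
Roth contribution: $39.98
Total deductions = $166.83 + $368.21 + $12.34 + $24.68 + $39.98 = $612.04
Net pay = $2,468.17 − $612.04 = $1,856.13

$1,856.13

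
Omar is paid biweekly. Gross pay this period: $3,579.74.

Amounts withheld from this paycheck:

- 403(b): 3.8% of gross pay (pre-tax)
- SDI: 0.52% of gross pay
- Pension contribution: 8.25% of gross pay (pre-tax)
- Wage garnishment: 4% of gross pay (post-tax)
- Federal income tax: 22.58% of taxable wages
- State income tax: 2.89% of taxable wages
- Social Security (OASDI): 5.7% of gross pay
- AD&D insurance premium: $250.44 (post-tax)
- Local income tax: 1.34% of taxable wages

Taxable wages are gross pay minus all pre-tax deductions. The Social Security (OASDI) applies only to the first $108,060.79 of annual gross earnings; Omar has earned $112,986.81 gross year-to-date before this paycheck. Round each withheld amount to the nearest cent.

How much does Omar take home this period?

$1,892.06

403(b): $3,579.74 × 0.038 = $136.03
Pension contribution: $3,579.74 × 0.0825 = $295.33
Pre-tax total = $136.03 + $295.33 = $431.36
Taxable wages = $3,579.74 − $431.36 = $3,148.38
State income tax: $3,148.38 × 0.0289 = $90.99
Federal income tax: $3,148.38 × 0.2258 = $710.90
Local income tax: $3,148.38 × 0.0134 = $42.19
Social Security (OASDI): annual cap $108,060.79 already reached (YTD $112,986.81), so $0.00
SDI: $3,579.74 × 0.0052 = $18.61
AD&D insurance premium: $250.44
Wage garnishment: $3,579.74 × 0.04 = $143.19
Total deductions = $136.03 + $295.33 + $90.99 + $710.90 + $42.19 + $0.00 + $18.61 + $250.44 + $143.19 = $1,687.68
Net pay = $3,579.74 − $1,687.68 = $1,892.06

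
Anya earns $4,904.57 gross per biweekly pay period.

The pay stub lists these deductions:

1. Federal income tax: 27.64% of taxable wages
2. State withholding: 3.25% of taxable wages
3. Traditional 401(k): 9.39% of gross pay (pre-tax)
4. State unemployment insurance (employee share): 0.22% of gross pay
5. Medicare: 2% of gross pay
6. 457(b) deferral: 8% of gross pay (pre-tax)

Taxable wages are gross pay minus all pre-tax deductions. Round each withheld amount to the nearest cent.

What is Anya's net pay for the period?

457(b) deferral: $4,904.57 × 0.08 = $392.37
Traditional 401(k): $4,904.57 × 0.0939 = $460.54
Pre-tax total = $392.37 + $460.54 = $852.91
Taxable wages = $4,904.57 − $852.91 = $4,051.66
State withholding: $4,051.66 × 0.0325 = $131.68
Federal income tax: $4,051.66 × 0.2764 = $1,119.88
Medicare: $4,904.57 × 0.02 = $98.09
State unemployment insurance (employee share): $4,904.57 × 0.0022 = $10.79
Total deductions = $392.37 + $460.54 + $131.68 + $1,119.88 + $98.09 + $10.79 = $2,213.35
Net pay = $4,904.57 − $2,213.35 = $2,691.22

$2,691.22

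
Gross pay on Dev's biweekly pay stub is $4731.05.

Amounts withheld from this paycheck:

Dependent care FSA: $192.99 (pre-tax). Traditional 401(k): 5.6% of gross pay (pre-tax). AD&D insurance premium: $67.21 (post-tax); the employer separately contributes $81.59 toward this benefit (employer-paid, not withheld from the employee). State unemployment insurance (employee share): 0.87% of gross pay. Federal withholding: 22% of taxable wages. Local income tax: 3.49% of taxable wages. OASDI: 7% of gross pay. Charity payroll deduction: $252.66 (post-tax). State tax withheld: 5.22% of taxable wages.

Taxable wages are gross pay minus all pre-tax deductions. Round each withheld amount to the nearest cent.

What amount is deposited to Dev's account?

Dependent care FSA: $192.99
Traditional 401(k): $4731.05 × 0.056 = $264.94
Pre-tax total = $192.99 + $264.94 = $457.93
Taxable wages = $4731.05 − $457.93 = $4273.12
State tax withheld: $4273.12 × 0.0522 = $223.06
Local income tax: $4273.12 × 0.0349 = $149.13
Federal withholding: $4273.12 × 0.22 = $940.09
OASDI: $4731.05 × 0.07 = $331.17
State unemployment insurance (employee share): $4731.05 × 0.0087 = $41.16
Charity payroll deduction: $252.66
AD&D insurance premium: $67.21
(Employer's $81.59 toward AD&D insurance premium is not withheld from the employee.)
Total deductions = $192.99 + $264.94 + $223.06 + $149.13 + $940.09 + $331.17 + $41.16 + $252.66 + $67.21 = $2462.41
Net pay = $4731.05 − $2462.41 = $2268.64

$2268.64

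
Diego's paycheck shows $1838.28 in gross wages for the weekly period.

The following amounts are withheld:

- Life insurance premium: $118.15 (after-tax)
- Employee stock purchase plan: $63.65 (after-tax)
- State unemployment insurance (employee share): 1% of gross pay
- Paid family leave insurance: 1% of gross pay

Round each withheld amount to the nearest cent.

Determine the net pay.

State unemployment insurance (employee share): $1838.28 × 0.01 = $18.38
Paid family leave insurance: $1838.28 × 0.01 = $18.38
Employee stock purchase plan: $63.65
Life insurance premium: $118.15
Total deductions = $18.38 + $18.38 + $63.65 + $118.15 = $218.56
Net pay = $1838.28 − $218.56 = $1619.72

$1619.72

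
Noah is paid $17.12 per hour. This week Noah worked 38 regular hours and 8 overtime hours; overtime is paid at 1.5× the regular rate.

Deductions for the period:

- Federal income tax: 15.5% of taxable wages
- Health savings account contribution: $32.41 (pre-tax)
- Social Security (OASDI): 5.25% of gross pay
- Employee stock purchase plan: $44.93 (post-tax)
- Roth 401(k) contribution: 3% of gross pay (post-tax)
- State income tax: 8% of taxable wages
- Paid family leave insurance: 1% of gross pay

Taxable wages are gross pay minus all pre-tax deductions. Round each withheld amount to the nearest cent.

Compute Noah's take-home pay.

$505.93

Regular pay: 38 × $17.12 = $650.56
Overtime pay: 8 × $17.12 × 1.5 = $205.44
Gross pay = $650.56 + $205.44 = $856.00
Health savings account contribution: $32.41
Taxable wages = $856.00 − $32.41 = $823.59
State income tax: $823.59 × 0.08 = $65.89
Federal income tax: $823.59 × 0.155 = $127.66
Paid family leave insurance: $856.00 × 0.01 = $8.56
Social Security (OASDI): $856.00 × 0.0525 = $44.94
Employee stock purchase plan: $44.93
Roth 401(k) contribution: $856.00 × 0.03 = $25.68
Total deductions = $32.41 + $65.89 + $127.66 + $8.56 + $44.94 + $44.93 + $25.68 = $350.07
Net pay = $856.00 − $350.07 = $505.93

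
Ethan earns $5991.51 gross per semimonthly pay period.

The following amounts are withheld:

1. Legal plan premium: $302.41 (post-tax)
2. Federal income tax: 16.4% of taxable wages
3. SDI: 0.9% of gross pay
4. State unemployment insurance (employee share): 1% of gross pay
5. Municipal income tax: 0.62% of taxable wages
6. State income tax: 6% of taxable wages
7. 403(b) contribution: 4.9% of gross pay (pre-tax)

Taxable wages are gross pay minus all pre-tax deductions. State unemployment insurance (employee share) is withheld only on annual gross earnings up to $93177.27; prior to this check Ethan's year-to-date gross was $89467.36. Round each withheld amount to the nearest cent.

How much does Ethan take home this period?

$3992.83

403(b) contribution: $5991.51 × 0.049 = $293.58
Taxable wages = $5991.51 − $293.58 = $5697.93
Municipal income tax: $5697.93 × 0.0062 = $35.33
Federal income tax: $5697.93 × 0.164 = $934.46
State income tax: $5697.93 × 0.06 = $341.88
SDI: $5991.51 × 0.009 = $53.92
State unemployment insurance (employee share): only $93177.27 − $89467.36 = $3709.91 of this check is subject → $3709.91 × 0.01 = $37.10
Legal plan premium: $302.41
Total deductions = $293.58 + $35.33 + $934.46 + $341.88 + $53.92 + $37.10 + $302.41 = $1998.68
Net pay = $5991.51 − $1998.68 = $3992.83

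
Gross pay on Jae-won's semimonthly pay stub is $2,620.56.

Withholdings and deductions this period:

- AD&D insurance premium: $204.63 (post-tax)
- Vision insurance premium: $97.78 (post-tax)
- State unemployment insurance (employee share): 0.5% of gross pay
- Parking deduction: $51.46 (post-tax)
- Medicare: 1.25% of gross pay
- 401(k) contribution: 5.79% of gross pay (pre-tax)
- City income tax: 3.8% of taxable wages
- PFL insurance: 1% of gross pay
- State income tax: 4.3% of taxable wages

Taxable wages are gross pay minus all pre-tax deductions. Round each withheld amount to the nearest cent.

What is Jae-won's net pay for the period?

401(k) contribution: $2,620.56 × 0.0579 = $151.73
Taxable wages = $2,620.56 − $151.73 = $2,468.83
City income tax: $2,468.83 × 0.038 = $93.82
State income tax: $2,468.83 × 0.043 = $106.16
Medicare: $2,620.56 × 0.0125 = $32.76
PFL insurance: $2,620.56 × 0.01 = $26.21
State unemployment insurance (employee share): $2,620.56 × 0.005 = $13.10
Parking deduction: $51.46
AD&D insurance premium: $204.63
Vision insurance premium: $97.78
Total deductions = $151.73 + $93.82 + $106.16 + $32.76 + $26.21 + $13.10 + $51.46 + $204.63 + $97.78 = $777.65
Net pay = $2,620.56 − $777.65 = $1,842.91

$1,842.91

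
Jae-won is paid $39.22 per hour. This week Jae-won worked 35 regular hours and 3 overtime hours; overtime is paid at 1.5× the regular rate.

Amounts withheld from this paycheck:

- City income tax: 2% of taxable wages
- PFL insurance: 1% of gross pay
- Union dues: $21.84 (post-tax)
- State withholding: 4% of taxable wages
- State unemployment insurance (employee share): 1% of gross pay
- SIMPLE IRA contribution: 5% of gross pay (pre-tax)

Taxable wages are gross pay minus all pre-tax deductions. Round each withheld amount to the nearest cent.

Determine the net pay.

$1,330.61

Regular pay: 35 × $39.22 = $1,372.70
Overtime pay: 3 × $39.22 × 1.5 = $176.49
Gross pay = $1,372.70 + $176.49 = $1,549.19
SIMPLE IRA contribution: $1,549.19 × 0.05 = $77.46
Taxable wages = $1,549.19 − $77.46 = $1,471.73
City income tax: $1,471.73 × 0.02 = $29.43
State withholding: $1,471.73 × 0.04 = $58.87
PFL insurance: $1,549.19 × 0.01 = $15.49
State unemployment insurance (employee share): $1,549.19 × 0.01 = $15.49
Union dues: $21.84
Total deductions = $77.46 + $29.43 + $58.87 + $15.49 + $15.49 + $21.84 = $218.58
Net pay = $1,549.19 − $218.58 = $1,330.61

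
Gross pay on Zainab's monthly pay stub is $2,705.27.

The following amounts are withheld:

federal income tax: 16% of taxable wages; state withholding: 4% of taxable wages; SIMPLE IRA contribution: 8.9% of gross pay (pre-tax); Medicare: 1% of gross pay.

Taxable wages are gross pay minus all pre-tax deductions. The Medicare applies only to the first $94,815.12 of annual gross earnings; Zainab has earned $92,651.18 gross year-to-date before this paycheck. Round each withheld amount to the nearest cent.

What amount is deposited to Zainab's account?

$1,949.96

SIMPLE IRA contribution: $2,705.27 × 0.089 = $240.77
Taxable wages = $2,705.27 − $240.77 = $2,464.50
Federal income tax: $2,464.50 × 0.16 = $394.32
State withholding: $2,464.50 × 0.04 = $98.58
Medicare: only $94,815.12 − $92,651.18 = $2,163.94 of this check is subject → $2,163.94 × 0.01 = $21.64
Total deductions = $240.77 + $394.32 + $98.58 + $21.64 = $755.31
Net pay = $2,705.27 − $755.31 = $1,949.96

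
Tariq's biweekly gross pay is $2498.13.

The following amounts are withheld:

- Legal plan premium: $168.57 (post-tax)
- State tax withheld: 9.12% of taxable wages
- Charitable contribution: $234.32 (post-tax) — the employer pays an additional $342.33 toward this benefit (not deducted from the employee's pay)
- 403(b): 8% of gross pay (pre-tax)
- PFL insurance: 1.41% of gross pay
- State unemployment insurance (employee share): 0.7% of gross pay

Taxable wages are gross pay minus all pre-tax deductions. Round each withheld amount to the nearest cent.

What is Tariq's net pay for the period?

$1633.08

403(b): $2498.13 × 0.08 = $199.85
Taxable wages = $2498.13 − $199.85 = $2298.28
State tax withheld: $2298.28 × 0.0912 = $209.60
State unemployment insurance (employee share): $2498.13 × 0.007 = $17.49
PFL insurance: $2498.13 × 0.0141 = $35.22
Legal plan premium: $168.57
Charitable contribution: $234.32
(Employer's $342.33 toward charitable contribution is not withheld from the employee.)
Total deductions = $199.85 + $209.60 + $17.49 + $35.22 + $168.57 + $234.32 = $865.05
Net pay = $2498.13 − $865.05 = $1633.08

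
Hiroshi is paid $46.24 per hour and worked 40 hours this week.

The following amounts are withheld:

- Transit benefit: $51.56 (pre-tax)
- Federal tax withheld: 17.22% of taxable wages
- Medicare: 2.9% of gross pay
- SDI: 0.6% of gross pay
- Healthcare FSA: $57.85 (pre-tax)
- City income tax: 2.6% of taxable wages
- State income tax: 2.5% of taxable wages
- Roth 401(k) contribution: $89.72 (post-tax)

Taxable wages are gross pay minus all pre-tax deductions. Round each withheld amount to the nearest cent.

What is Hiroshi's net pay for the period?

$1197.33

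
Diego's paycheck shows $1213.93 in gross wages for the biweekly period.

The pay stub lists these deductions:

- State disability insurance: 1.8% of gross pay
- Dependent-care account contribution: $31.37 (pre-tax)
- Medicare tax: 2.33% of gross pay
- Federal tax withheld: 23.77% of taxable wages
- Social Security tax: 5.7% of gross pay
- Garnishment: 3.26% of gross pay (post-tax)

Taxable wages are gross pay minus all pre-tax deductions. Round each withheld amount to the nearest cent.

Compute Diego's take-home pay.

Dependent-care account contribution: $31.37
Taxable wages = $1213.93 − $31.37 = $1182.56
Federal tax withheld: $1182.56 × 0.2377 = $281.09
Social Security tax: $1213.93 × 0.057 = $69.19
Medicare tax: $1213.93 × 0.0233 = $28.28
State disability insurance: $1213.93 × 0.018 = $21.85
Garnishment: $1213.93 × 0.0326 = $39.57
Total deductions = $31.37 + $281.09 + $69.19 + $28.28 + $21.85 + $39.57 = $471.35
Net pay = $1213.93 − $471.35 = $742.58

$742.58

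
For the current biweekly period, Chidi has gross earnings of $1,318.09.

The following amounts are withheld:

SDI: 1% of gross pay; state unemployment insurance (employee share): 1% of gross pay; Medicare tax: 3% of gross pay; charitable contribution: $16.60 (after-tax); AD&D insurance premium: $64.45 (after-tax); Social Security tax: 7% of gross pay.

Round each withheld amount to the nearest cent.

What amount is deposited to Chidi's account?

State unemployment insurance (employee share): $1,318.09 × 0.01 = $13.18
SDI: $1,318.09 × 0.01 = $13.18
Social Security tax: $1,318.09 × 0.07 = $92.27
Medicare tax: $1,318.09 × 0.03 = $39.54
Charitable contribution: $16.60
AD&D insurance premium: $64.45
Total deductions = $13.18 + $13.18 + $92.27 + $39.54 + $16.60 + $64.45 = $239.22
Net pay = $1,318.09 − $239.22 = $1,078.87

$1,078.87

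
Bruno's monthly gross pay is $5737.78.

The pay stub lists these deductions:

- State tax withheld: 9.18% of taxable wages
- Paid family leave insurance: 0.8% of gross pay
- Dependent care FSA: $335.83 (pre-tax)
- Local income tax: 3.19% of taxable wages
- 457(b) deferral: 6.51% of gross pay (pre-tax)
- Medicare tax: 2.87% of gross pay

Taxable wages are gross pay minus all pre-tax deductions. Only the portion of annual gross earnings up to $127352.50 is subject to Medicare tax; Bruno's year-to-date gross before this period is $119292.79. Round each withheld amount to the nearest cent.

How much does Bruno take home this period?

Dependent care FSA: $335.83
457(b) deferral: $5737.78 × 0.0651 = $373.53
Pre-tax total = $335.83 + $373.53 = $709.36
Taxable wages = $5737.78 − $709.36 = $5028.42
State tax withheld: $5028.42 × 0.0918 = $461.61
Local income tax: $5028.42 × 0.0319 = $160.41
Paid family leave insurance: $5737.78 × 0.008 = $45.90
Medicare tax: cap not yet reached, full $5737.78 is subject → $5737.78 × 0.0287 = $164.67
Total deductions = $335.83 + $373.53 + $461.61 + $160.41 + $45.90 + $164.67 = $1541.95
Net pay = $5737.78 − $1541.95 = $4195.83

$4195.83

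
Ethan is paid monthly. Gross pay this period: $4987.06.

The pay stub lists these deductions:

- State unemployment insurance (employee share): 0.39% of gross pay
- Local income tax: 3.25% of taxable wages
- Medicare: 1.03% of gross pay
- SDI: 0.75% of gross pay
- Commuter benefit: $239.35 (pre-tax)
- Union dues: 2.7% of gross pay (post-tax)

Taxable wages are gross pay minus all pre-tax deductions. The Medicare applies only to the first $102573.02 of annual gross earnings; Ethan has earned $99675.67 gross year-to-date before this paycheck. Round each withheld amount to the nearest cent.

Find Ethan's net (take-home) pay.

$4372.07

Commuter benefit: $239.35
Taxable wages = $4987.06 − $239.35 = $4747.71
Local income tax: $4747.71 × 0.0325 = $154.30
Medicare: only $102573.02 − $99675.67 = $2897.35 of this check is subject → $2897.35 × 0.0103 = $29.84
SDI: $4987.06 × 0.0075 = $37.40
State unemployment insurance (employee share): $4987.06 × 0.0039 = $19.45
Union dues: $4987.06 × 0.027 = $134.65
Total deductions = $239.35 + $154.30 + $29.84 + $37.40 + $19.45 + $134.65 = $614.99
Net pay = $4987.06 − $614.99 = $4372.07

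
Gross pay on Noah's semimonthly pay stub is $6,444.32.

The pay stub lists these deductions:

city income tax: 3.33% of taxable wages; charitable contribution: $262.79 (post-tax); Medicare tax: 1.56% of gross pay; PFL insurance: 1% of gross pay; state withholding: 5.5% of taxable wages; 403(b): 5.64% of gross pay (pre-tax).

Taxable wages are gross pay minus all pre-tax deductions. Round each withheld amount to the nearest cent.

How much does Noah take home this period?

403(b): $6,444.32 × 0.0564 = $363.46
Taxable wages = $6,444.32 − $363.46 = $6,080.86
City income tax: $6,080.86 × 0.0333 = $202.49
State withholding: $6,080.86 × 0.055 = $334.45
Medicare tax: $6,444.32 × 0.0156 = $100.53
PFL insurance: $6,444.32 × 0.01 = $64.44
Charitable contribution: $262.79
Total deductions = $363.46 + $202.49 + $334.45 + $100.53 + $64.44 + $262.79 = $1,328.16
Net pay = $6,444.32 − $1,328.16 = $5,116.16

$5,116.16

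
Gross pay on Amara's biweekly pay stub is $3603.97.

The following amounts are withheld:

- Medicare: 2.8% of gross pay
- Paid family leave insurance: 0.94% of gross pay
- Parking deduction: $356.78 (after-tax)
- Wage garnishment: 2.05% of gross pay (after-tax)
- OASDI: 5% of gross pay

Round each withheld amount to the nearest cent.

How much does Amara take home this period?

$2858.32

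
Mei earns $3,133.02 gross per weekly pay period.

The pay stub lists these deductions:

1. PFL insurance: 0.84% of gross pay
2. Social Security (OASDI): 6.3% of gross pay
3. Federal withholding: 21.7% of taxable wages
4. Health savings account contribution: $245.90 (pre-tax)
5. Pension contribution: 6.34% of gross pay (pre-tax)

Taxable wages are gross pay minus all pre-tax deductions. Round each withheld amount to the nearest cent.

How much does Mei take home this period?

$1,881.39

Pension contribution: $3,133.02 × 0.0634 = $198.63
Health savings account contribution: $245.90
Pre-tax total = $198.63 + $245.90 = $444.53
Taxable wages = $3,133.02 − $444.53 = $2,688.49
Federal withholding: $2,688.49 × 0.217 = $583.40
Social Security (OASDI): $3,133.02 × 0.063 = $197.38
PFL insurance: $3,133.02 × 0.0084 = $26.32
Total deductions = $198.63 + $245.90 + $583.40 + $197.38 + $26.32 = $1,251.63
Net pay = $3,133.02 − $1,251.63 = $1,881.39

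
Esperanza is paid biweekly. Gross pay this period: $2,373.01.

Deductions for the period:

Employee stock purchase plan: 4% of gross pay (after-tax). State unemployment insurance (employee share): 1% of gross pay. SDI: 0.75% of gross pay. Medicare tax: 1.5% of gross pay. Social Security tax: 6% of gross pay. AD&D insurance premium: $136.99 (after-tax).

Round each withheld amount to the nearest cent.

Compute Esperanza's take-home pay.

Medicare tax: $2,373.01 × 0.015 = $35.60
State unemployment insurance (employee share): $2,373.01 × 0.01 = $23.73
SDI: $2,373.01 × 0.0075 = $17.80
Social Security tax: $2,373.01 × 0.06 = $142.38
Employee stock purchase plan: $2,373.01 × 0.04 = $94.92
AD&D insurance premium: $136.99
Total deductions = $35.60 + $23.73 + $17.80 + $142.38 + $94.92 + $136.99 = $451.42
Net pay = $2,373.01 − $451.42 = $1,921.59

$1,921.59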